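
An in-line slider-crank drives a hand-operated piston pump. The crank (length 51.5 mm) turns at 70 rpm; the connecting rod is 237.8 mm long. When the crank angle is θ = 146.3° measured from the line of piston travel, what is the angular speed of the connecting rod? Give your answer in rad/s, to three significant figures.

1.33

ω = 7.33 rad/s (converted from 70 rpm).
The rod makes angle φ with the slider axis where L sinφ = r sinθ; differentiating, L cosφ·φ̇ = r ω cosθ.
L cosφ = √(L² − r² sin²θ) = 0.23608 m.
|ω_rod| = r ω |cosθ| / √(L² − r² sin²θ) = 0.0515·7.33·0.83195/0.23608 = 1.3304 rad/s.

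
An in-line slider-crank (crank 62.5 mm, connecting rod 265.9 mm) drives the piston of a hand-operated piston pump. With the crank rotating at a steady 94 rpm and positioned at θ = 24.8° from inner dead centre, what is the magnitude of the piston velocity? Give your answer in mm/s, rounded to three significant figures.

ω = 2π·94/60 = 9.844 rad/s
For an in-line slider-crank, x = r cosθ + √(L² − r² sin²θ), so v = −rω sinθ·[1 + r cosθ/√(L² − r² sin²θ)].
With r = 0.0625 m, L = 0.2659 m, θ = 24.8°: √(L² − r² sin²θ) = 0.2646 m.
v = −0.0625·9.844·0.41945·[1 + 0.0625·0.90778/0.2646] = -0.31339 m/s.
|v| = 0.31339 m/s = 313.39 mm/s.

313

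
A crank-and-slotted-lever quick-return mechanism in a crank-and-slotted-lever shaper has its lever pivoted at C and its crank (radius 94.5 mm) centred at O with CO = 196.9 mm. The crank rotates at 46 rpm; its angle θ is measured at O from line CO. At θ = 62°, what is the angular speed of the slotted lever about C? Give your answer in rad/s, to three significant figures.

1.31

ω = 4.817 rad/s (from 46 rpm).
Crank pin A relative to C: A = (d + r cosθ, r sinθ); lever angle φ = atan2(r sinθ, d + r cosθ).
Differentiating tanφ: φ̇ = rω(d cosθ + r)/(d² + r² + 2dr cosθ).
d² + r² + 2dr cosθ = |CA|² = 0.0651708 m²;  d cosθ + r = +0.18694 m.
|ω_lever| = |0.0945·4.817·+0.18694| / 0.0651708 = 1.3058 rad/s.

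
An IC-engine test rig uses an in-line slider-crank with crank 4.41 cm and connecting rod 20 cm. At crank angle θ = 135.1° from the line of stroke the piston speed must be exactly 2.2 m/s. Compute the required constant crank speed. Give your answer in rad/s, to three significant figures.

83.9

For an in-line slider-crank, |v_piston| = rω|sinθ|·[1 + r cosθ/√(L² − r² sin²θ)].
With r = 0.0441 m, L = 0.2 m, θ = 135.1°: the bracketed kinematic factor |dx/dθ| = 0.026207 m.
ω = v/|dx/dθ| = 2.2/0.026207 = 83.947 rad/s.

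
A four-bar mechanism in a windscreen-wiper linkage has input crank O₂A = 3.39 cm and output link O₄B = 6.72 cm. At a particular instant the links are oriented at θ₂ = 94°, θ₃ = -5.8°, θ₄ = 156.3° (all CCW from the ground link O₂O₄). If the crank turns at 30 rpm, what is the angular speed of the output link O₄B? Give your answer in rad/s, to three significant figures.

ω₂ = 3.142 rad/s (from 30 rpm).
Differentiating the loop-closure r₂e^{iθ₂}+r₃e^{iθ₃}=r₁+r₄e^{iθ₄} gives r₂ω₂e^{iθ₂}+r₃ω₃e^{iθ₃}=r₄ω₄e^{iθ₄}.
Eliminating the other unknown: ω₄ = r₂ω₂ sin(θ₂−θ₃) / [r₄ sin(θ₄−θ₃)].
Numerator sine = +0.98541; denominator sine = +0.30736.
Result = 0.0339·3.142·(+0.98541) / (0.0672·(+0.30736)) = +5.0811 rad/s; magnitude 5.0811 rad/s.

5.08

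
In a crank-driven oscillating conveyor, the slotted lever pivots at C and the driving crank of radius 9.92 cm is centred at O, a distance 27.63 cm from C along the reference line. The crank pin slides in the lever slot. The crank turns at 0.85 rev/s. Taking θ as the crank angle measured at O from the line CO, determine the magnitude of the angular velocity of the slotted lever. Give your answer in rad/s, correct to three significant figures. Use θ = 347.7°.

1.40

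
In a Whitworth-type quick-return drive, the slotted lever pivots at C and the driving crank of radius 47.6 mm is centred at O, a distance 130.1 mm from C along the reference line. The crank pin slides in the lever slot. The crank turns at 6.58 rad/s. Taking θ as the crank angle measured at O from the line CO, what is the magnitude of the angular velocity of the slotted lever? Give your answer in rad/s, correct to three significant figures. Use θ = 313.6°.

ω = 6.58 rad/s
Crank pin A relative to C: A = (d + r cosθ, r sinθ); lever angle φ = atan2(r sinθ, d + r cosθ).
Differentiating tanφ: φ̇ = rω(d cosθ + r)/(d² + r² + 2dr cosθ).
d² + r² + 2dr cosθ = |CA|² = 0.0277331 m²;  d cosθ + r = +0.13732 m.
|ω_lever| = |0.0476·6.58·+0.13732| / 0.0277331 = 1.5508 rad/s.

1.55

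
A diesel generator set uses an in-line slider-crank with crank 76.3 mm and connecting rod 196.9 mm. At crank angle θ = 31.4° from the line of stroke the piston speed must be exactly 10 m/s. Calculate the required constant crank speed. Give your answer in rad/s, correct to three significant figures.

188

For an in-line slider-crank, |v_piston| = rω|sinθ|·[1 + r cosθ/√(L² − r² sin²θ)].
With r = 0.0763 m, L = 0.1969 m, θ = 31.4°: the bracketed kinematic factor |dx/dθ| = 0.053178 m.
ω = v/|dx/dθ| = 10/0.053178 = 188.05 rad/s.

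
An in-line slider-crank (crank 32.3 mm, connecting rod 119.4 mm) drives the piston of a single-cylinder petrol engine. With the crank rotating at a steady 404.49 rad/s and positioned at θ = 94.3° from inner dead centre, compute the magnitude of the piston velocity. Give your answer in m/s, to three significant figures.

12.8

ω = 404.5 rad/s
For an in-line slider-crank, x = r cosθ + √(L² − r² sin²θ), so v = −rω sinθ·[1 + r cosθ/√(L² − r² sin²θ)].
With r = 0.0323 m, L = 0.1194 m, θ = 94.3°: √(L² − r² sin²θ) = 0.11497 m.
v = −0.0323·404.5·0.99719·[1 + 0.0323·-0.07498/0.11497] = -12.754 m/s.
|v| = 12.754 m/s.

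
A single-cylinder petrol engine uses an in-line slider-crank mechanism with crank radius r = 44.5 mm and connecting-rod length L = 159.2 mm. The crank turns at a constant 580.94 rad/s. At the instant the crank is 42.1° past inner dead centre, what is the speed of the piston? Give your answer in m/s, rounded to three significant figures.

ω = 580.9 rad/s
For an in-line slider-crank, x = r cosθ + √(L² − r² sin²θ), so v = −rω sinθ·[1 + r cosθ/√(L² − r² sin²θ)].
With r = 0.0445 m, L = 0.1592 m, θ = 42.1°: √(L² − r² sin²θ) = 0.15638 m.
v = −0.0445·580.9·0.67043·[1 + 0.0445·0.74198/0.15638] = -20.991 m/s.
|v| = 20.991 m/s.

21.0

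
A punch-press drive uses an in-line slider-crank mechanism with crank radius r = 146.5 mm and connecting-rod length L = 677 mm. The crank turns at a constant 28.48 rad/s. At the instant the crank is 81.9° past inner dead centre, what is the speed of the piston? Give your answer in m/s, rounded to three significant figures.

ω = 28.48 rad/s
For an in-line slider-crank, x = r cosθ + √(L² − r² sin²θ), so v = −rω sinθ·[1 + r cosθ/√(L² − r² sin²θ)].
With r = 0.1465 m, L = 0.677 m, θ = 81.9°: √(L² − r² sin²θ) = 0.66128 m.
v = −0.1465·28.48·0.99002·[1 + 0.1465·0.14090/0.66128] = -4.2596 m/s.
|v| = 4.2596 m/s.

4.26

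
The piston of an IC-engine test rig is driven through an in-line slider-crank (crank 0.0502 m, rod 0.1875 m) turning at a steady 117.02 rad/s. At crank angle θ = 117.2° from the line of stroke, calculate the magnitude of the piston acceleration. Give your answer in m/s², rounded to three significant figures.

ω = 117 rad/s
x(θ) = r cosθ + √(L² − r² sin²θ); with ω constant, a = ω²·d²x/dθ².
d²x/dθ² = −r cosθ − r²(cos2θ)/√u − r⁴ sin²2θ/(4u^{3/2}),  u = L² − r² sin²θ = 0.0331627 m².
Substituting r = 0.0502 m, L = 0.1875 m, θ = 117.2°: d²x/dθ² = +0.030828 m.
a = ω²·d²x/dθ² = (117)²·(+0.030828) = +422.15 m/s²;  |a| = 422.15 m/s².

422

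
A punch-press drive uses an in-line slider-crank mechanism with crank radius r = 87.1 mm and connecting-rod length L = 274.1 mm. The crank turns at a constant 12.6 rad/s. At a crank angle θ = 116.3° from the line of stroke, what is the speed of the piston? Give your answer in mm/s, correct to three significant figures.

839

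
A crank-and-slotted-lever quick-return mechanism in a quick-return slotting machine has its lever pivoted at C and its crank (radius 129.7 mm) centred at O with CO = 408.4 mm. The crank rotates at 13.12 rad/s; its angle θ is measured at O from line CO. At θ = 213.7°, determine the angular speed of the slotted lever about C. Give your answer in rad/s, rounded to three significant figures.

3.74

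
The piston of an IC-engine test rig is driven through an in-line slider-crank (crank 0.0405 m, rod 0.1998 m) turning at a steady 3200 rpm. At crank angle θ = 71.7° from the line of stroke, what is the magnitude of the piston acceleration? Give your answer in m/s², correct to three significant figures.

ω = 2π·3200/60 = 335.1 rad/s
x(θ) = r cosθ + √(L² − r² sin²θ); with ω constant, a = ω²·d²x/dθ².
d²x/dθ² = −r cosθ − r²(cos2θ)/√u − r⁴ sin²2θ/(4u^{3/2}),  u = L² − r² sin²θ = 0.0384415 m².
Substituting r = 0.0405 m, L = 0.1998 m, θ = 71.7°: d²x/dθ² = -0.0060322 m.
a = ω²·d²x/dθ² = (335.1)²·(-0.0060322) = -677.38 m/s²;  |a| = 677.38 m/s².

677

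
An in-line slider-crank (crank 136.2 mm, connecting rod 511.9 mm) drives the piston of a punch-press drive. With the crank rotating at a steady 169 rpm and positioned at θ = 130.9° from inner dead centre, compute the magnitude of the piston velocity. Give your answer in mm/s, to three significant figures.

ω = 2π·169/60 = 17.7 rad/s
For an in-line slider-crank, x = r cosθ + √(L² − r² sin²θ), so v = −rω sinθ·[1 + r cosθ/√(L² − r² sin²θ)].
With r = 0.1362 m, L = 0.5119 m, θ = 130.9°: √(L² − r² sin²θ) = 0.50144 m.
v = −0.1362·17.7·0.75585·[1 + 0.1362·-0.65474/0.50144] = -1.4979 m/s.
|v| = 1.4979 m/s = 1497.9 mm/s.

1500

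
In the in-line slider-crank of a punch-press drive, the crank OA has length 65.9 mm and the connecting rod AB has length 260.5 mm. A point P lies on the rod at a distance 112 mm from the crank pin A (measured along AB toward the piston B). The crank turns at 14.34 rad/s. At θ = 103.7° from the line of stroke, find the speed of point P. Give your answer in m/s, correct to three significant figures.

0.903

ω = 14.34 rad/s.  Crank-pin speed |V_A| = rω = 0.94501 m/s, perpendicular to OA.
Rod angle: sinφ = −(r/L) sinθ ⇒ φ = -14.228°; ω_rod = −rω cosθ/√(L²−r²sin²θ) = +0.88636 rad/s.
V_P = V_A + ω_rod × AP, with AP = 0.112 m along the rod.
Components: V_Px = −rω sinθ − a·ω_rod·sinφ = -0.89372 m/s;  V_Py = rω cosθ + a·ω_rod·cosφ = -0.12759 m/s.
|V_P| = √(V_Px² + V_Py²) = 0.90278 m/s.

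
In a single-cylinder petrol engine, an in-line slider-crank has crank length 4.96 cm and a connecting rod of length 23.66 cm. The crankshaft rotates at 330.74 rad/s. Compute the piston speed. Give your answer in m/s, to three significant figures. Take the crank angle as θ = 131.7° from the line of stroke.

10.5

ω = 330.7 rad/s
For an in-line slider-crank, x = r cosθ + √(L² − r² sin²θ), so v = −rω sinθ·[1 + r cosθ/√(L² − r² sin²θ)].
With r = 0.0496 m, L = 0.2366 m, θ = 131.7°: √(L² − r² sin²θ) = 0.23368 m.
v = −0.0496·330.7·0.74664·[1 + 0.0496·-0.66523/0.23368] = -10.519 m/s.
|v| = 10.519 m/s.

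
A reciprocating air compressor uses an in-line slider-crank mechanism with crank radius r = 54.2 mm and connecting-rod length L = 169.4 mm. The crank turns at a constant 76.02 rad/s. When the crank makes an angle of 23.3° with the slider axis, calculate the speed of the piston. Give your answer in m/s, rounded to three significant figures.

2.11

ω = 76.02 rad/s
For an in-line slider-crank, x = r cosθ + √(L² − r² sin²θ), so v = −rω sinθ·[1 + r cosθ/√(L² − r² sin²θ)].
With r = 0.0542 m, L = 0.1694 m, θ = 23.3°: √(L² − r² sin²θ) = 0.16804 m.
v = −0.0542·76.02·0.39555·[1 + 0.0542·0.91845/0.16804] = -2.1126 m/s.
|v| = 2.1126 m/s.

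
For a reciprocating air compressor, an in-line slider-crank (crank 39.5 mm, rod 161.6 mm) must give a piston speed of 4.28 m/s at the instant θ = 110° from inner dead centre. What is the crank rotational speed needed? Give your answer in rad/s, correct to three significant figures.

126

For an in-line slider-crank, |v_piston| = rω|sinθ|·[1 + r cosθ/√(L² − r² sin²θ)].
With r = 0.0395 m, L = 0.1616 m, θ = 110°: the bracketed kinematic factor |dx/dθ| = 0.03393 m.
ω = v/|dx/dθ| = 4.28/0.03393 = 126.14 rad/s.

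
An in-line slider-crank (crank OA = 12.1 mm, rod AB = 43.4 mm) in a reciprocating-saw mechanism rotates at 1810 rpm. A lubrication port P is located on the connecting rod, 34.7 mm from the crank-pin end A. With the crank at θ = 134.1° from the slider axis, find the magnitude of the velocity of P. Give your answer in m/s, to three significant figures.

1.42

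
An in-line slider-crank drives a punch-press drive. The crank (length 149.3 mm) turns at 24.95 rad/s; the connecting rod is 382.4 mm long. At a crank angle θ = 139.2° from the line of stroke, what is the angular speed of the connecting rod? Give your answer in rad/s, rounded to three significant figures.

ω = 24.95 rad/s
The rod makes angle φ with the slider axis where L sinφ = r sinθ; differentiating, L cosφ·φ̇ = r ω cosθ.
L cosφ = √(L² − r² sin²θ) = 0.36975 m.
|ω_rod| = r ω |cosθ| / √(L² − r² sin²θ) = 0.1493·24.95·0.75700/0.36975 = 7.6264 rad/s.

7.63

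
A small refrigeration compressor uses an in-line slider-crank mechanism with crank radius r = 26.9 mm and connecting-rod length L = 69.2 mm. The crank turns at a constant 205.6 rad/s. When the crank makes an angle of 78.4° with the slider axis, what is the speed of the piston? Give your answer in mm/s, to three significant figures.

5880

ω = 205.6 rad/s
For an in-line slider-crank, x = r cosθ + √(L² − r² sin²θ), so v = −rω sinθ·[1 + r cosθ/√(L² − r² sin²θ)].
With r = 0.0269 m, L = 0.0692 m, θ = 78.4°: √(L² − r² sin²θ) = 0.063987 m.
v = −0.0269·205.6·0.97958·[1 + 0.0269·0.20108/0.063987] = -5.8757 m/s.
|v| = 5.8757 m/s = 5875.7 mm/s.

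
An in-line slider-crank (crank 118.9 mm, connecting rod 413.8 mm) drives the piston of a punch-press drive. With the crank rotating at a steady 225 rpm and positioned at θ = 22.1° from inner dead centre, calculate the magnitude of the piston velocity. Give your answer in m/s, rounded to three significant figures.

ω = 2π·225/60 = 23.56 rad/s
For an in-line slider-crank, x = r cosθ + √(L² − r² sin²θ), so v = −rω sinθ·[1 + r cosθ/√(L² − r² sin²θ)].
With r = 0.1189 m, L = 0.4138 m, θ = 22.1°: √(L² − r² sin²θ) = 0.41138 m.
v = −0.1189·23.56·0.37622·[1 + 0.1189·0.92653/0.41138] = -1.3363 m/s.
|v| = 1.3363 m/s.

1.34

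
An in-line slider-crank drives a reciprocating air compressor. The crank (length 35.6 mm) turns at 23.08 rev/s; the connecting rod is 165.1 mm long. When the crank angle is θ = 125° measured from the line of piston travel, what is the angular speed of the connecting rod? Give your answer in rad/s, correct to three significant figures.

ω = 145 rad/s (converted from 23.08 rev/s).
The rod makes angle φ with the slider axis where L sinφ = r sinθ; differentiating, L cosφ·φ̇ = r ω cosθ.
L cosφ = √(L² − r² sin²θ) = 0.1625 m.
|ω_rod| = r ω |cosθ| / √(L² − r² sin²θ) = 0.0356·145·0.57358/0.1625 = 18.222 rad/s.

18.2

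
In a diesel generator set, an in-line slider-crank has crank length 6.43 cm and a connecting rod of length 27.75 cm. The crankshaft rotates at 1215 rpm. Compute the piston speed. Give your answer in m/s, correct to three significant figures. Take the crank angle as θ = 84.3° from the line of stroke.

ω = 2π·1215/60 = 127.2 rad/s
For an in-line slider-crank, x = r cosθ + √(L² − r² sin²θ), so v = −rω sinθ·[1 + r cosθ/√(L² − r² sin²θ)].
With r = 0.0643 m, L = 0.2775 m, θ = 84.3°: √(L² − r² sin²θ) = 0.27002 m.
v = −0.0643·127.2·0.99506·[1 + 0.0643·0.09932/0.27002] = -8.3333 m/s.
|v| = 8.3333 m/s.

8.33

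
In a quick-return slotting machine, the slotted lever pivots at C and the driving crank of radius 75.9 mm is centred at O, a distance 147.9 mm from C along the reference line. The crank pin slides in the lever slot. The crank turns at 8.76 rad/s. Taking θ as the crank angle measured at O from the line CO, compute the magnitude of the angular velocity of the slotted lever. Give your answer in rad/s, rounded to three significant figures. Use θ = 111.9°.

ω = 8.76 rad/s
Crank pin A relative to C: A = (d + r cosθ, r sinθ); lever angle φ = atan2(r sinθ, d + r cosθ).
Differentiating tanφ: φ̇ = rω(d cosθ + r)/(d² + r² + 2dr cosθ).
d² + r² + 2dr cosθ = |CA|² = 0.0192612 m²;  d cosθ + r = +0.020735 m.
|ω_lever| = |0.0759·8.76·+0.020735| / 0.0192612 = 0.71576 rad/s.

0.716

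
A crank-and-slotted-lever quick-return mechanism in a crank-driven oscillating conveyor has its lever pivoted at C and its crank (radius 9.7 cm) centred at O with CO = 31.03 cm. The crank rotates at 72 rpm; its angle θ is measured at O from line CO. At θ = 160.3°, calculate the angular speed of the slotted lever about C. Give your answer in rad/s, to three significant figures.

2.91

ω = 7.54 rad/s (from 72 rpm).
Crank pin A relative to C: A = (d + r cosθ, r sinθ); lever angle φ = atan2(r sinθ, d + r cosθ).
Differentiating tanφ: φ̇ = rω(d cosθ + r)/(d² + r² + 2dr cosθ).
d² + r² + 2dr cosθ = |CA|² = 0.0490203 m²;  d cosθ + r = -0.19514 m.
|ω_lever| = |0.097·7.54·-0.19514| / 0.0490203 = 2.9114 rad/s.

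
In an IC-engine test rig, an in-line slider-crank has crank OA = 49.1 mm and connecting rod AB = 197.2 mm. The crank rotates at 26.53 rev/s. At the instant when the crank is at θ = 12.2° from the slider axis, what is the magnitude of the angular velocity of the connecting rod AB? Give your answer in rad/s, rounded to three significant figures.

40.6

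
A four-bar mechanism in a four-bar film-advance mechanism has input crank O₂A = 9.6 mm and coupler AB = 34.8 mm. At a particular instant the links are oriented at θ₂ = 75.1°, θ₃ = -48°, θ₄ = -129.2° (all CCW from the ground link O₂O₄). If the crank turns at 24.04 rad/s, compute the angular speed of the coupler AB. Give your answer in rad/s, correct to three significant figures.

2.76

ω₂ = 24.04 rad/s
Differentiating the loop-closure r₂e^{iθ₂}+r₃e^{iθ₃}=r₁+r₄e^{iθ₄} gives r₂ω₂e^{iθ₂}+r₃ω₃e^{iθ₃}=r₄ω₄e^{iθ₄}.
Eliminating the other unknown: ω₃ = r₂ω₂ sin(θ₄−θ₂) / [r₃ sin(θ₃−θ₄)].
Numerator sine = +0.41151; denominator sine = +0.98823.
Result = 0.0096·24.04·(+0.41151) / (0.0348·(+0.98823)) = +2.7616 rad/s; magnitude 2.7616 rad/s.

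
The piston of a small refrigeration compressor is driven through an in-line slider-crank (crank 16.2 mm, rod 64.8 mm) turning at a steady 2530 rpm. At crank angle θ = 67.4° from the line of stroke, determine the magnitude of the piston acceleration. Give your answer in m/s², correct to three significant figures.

ω = 2π·2530/60 = 264.9 rad/s
x(θ) = r cosθ + √(L² − r² sin²θ); with ω constant, a = ω²·d²x/dθ².
d²x/dθ² = −r cosθ − r²(cos2θ)/√u − r⁴ sin²2θ/(4u^{3/2}),  u = L² − r² sin²θ = 0.00397536 m².
Substituting r = 0.0162 m, L = 0.0648 m, θ = 67.4°: d²x/dθ² = -0.0033272 m.
a = ω²·d²x/dθ² = (264.9)²·(-0.0033272) = -233.55 m/s²;  |a| = 233.55 m/s².

234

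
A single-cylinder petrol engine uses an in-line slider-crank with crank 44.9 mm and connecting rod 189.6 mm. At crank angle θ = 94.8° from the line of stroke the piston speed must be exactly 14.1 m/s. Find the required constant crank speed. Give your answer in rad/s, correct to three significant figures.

For an in-line slider-crank, |v_piston| = rω|sinθ|·[1 + r cosθ/√(L² − r² sin²θ)].
With r = 0.0449 m, L = 0.1896 m, θ = 94.8°: the bracketed kinematic factor |dx/dθ| = 0.04383 m.
ω = v/|dx/dθ| = 14.1/0.04383 = 321.7 rad/s.

322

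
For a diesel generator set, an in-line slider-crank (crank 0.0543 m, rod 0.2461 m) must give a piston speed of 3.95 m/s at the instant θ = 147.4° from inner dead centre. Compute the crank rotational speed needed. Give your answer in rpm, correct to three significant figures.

1590

For an in-line slider-crank, |v_piston| = rω|sinθ|·[1 + r cosθ/√(L² − r² sin²θ)].
With r = 0.0543 m, L = 0.2461 m, θ = 147.4°: the bracketed kinematic factor |dx/dθ| = 0.023778 m.
ω = v/|dx/dθ| = 3.95/0.023778 = 166.12 rad/s.
N = 60ω/(2π) = 1586.3 rpm.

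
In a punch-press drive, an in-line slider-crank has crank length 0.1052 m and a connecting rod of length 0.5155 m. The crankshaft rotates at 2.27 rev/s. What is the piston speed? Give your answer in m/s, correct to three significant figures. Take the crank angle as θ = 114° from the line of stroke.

1.25

ω = 2π·2.27 = 14.26 rad/s
For an in-line slider-crank, x = r cosθ + √(L² − r² sin²θ), so v = −rω sinθ·[1 + r cosθ/√(L² − r² sin²θ)].
With r = 0.1052 m, L = 0.5155 m, θ = 114°: √(L² − r² sin²θ) = 0.50646 m.
v = −0.1052·14.26·0.91355·[1 + 0.1052·-0.40674/0.50646] = -1.2549 m/s.
|v| = 1.2549 m/s.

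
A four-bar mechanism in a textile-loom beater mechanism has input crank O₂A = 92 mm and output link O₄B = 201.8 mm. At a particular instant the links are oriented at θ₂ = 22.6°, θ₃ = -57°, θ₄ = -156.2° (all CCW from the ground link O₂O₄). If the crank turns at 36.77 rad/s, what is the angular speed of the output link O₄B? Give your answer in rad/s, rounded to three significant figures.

16.7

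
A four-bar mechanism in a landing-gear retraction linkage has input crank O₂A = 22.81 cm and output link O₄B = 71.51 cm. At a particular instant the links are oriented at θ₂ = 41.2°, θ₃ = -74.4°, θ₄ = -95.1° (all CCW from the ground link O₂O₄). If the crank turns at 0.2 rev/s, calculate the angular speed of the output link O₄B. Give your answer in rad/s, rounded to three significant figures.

ω₂ = 1.257 rad/s (from 0.2 rev/s).
Differentiating the loop-closure r₂e^{iθ₂}+r₃e^{iθ₃}=r₁+r₄e^{iθ₄} gives r₂ω₂e^{iθ₂}+r₃ω₃e^{iθ₃}=r₄ω₄e^{iθ₄}.
Eliminating the other unknown: ω₄ = r₂ω₂ sin(θ₂−θ₃) / [r₄ sin(θ₄−θ₃)].
Numerator sine = +0.90183; denominator sine = -0.35347.
Result = 0.2281·1.257·(+0.90183) / (0.7151·(-0.35347)) = -1.0227 rad/s; magnitude 1.0227 rad/s.

1.02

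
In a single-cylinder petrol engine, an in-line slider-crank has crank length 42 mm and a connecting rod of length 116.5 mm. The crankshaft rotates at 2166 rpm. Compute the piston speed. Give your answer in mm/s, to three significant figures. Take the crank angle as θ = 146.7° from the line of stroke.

3620

ω = 2π·2166/60 = 226.8 rad/s
For an in-line slider-crank, x = r cosθ + √(L² − r² sin²θ), so v = −rω sinθ·[1 + r cosθ/√(L² − r² sin²θ)].
With r = 0.042 m, L = 0.1165 m, θ = 146.7°: √(L² − r² sin²θ) = 0.1142 m.
v = −0.042·226.8·0.54902·[1 + 0.042·-0.83581/0.1142] = -3.6225 m/s.
|v| = 3.6225 m/s = 3622.5 mm/s.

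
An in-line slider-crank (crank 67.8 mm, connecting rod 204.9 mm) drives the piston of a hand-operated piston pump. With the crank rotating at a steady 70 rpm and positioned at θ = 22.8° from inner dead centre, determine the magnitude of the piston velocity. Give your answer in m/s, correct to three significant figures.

ω = 2π·70/60 = 7.33 rad/s
For an in-line slider-crank, x = r cosθ + √(L² − r² sin²θ), so v = −rω sinθ·[1 + r cosθ/√(L² − r² sin²θ)].
With r = 0.0678 m, L = 0.2049 m, θ = 22.8°: √(L² − r² sin²θ) = 0.20321 m.
v = −0.0678·7.33·0.38752·[1 + 0.0678·0.92186/0.20321] = -0.25183 m/s.
|v| = 0.25183 m/s.

0.252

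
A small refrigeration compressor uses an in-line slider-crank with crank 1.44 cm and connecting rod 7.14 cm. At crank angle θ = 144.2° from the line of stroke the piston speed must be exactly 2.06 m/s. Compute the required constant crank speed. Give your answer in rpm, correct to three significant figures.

2800

For an in-line slider-crank, |v_piston| = rω|sinθ|·[1 + r cosθ/√(L² − r² sin²θ)].
With r = 0.0144 m, L = 0.0714 m, θ = 144.2°: the bracketed kinematic factor |dx/dθ| = 0.0070358 m.
ω = v/|dx/dθ| = 2.06/0.0070358 = 292.79 rad/s.
N = 60ω/(2π) = 2795.9 rpm.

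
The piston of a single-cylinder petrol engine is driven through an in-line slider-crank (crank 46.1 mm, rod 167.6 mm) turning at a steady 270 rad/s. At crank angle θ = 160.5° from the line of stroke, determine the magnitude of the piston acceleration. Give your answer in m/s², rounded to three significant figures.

ω = 270 rad/s
x(θ) = r cosθ + √(L² − r² sin²θ); with ω constant, a = ω²·d²x/dθ².
d²x/dθ² = −r cosθ − r²(cos2θ)/√u − r⁴ sin²2θ/(4u^{3/2}),  u = L² − r² sin²θ = 0.027853 m².
Substituting r = 0.0461 m, L = 0.1676 m, θ = 160.5°: d²x/dθ² = +0.033463 m.
a = ω²·d²x/dθ² = (270)²·(+0.033463) = +2439.5 m/s²;  |a| = 2439.5 m/s².

2440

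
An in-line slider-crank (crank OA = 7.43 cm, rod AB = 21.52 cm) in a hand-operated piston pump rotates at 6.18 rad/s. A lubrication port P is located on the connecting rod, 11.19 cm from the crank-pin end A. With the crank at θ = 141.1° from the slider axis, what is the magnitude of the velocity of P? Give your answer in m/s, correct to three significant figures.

ω = 6.18 rad/s.  Crank-pin speed |V_A| = rω = 0.45917 m/s, perpendicular to OA.
Rod angle: sinφ = −(r/L) sinθ ⇒ φ = -12.522°; ω_rod = −rω cosθ/√(L²−r²sin²θ) = +1.701 rad/s.
V_P = V_A + ω_rod × AP, with AP = 0.1119 m along the rod.
Components: V_Px = −rω sinθ − a·ω_rod·sinφ = -0.24708 m/s;  V_Py = rω cosθ + a·ω_rod·cosφ = -0.17153 m/s.
|V_P| = √(V_Px² + V_Py²) = 0.30078 m/s.

0.301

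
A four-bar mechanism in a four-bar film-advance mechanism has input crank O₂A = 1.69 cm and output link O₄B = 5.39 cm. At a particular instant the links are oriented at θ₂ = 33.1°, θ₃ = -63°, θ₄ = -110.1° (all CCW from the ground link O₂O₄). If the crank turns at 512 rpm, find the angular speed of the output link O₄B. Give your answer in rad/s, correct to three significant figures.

ω₂ = 53.62 rad/s (from 512 rpm).
Differentiating the loop-closure r₂e^{iθ₂}+r₃e^{iθ₃}=r₁+r₄e^{iθ₄} gives r₂ω₂e^{iθ₂}+r₃ω₃e^{iθ₃}=r₄ω₄e^{iθ₄}.
Eliminating the other unknown: ω₄ = r₂ω₂ sin(θ₂−θ₃) / [r₄ sin(θ₄−θ₃)].
Numerator sine = +0.99434; denominator sine = -0.73254.
Result = 0.0169·53.62·(+0.99434) / (0.0539·(-0.73254)) = -22.819 rad/s; magnitude 22.819 rad/s.

22.8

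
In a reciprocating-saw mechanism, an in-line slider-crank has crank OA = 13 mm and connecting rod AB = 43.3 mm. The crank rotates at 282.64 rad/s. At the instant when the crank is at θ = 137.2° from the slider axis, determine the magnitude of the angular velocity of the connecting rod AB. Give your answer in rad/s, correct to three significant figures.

63.6

ω = 282.6 rad/s
The rod makes angle φ with the slider axis where L sinφ = r sinθ; differentiating, L cosφ·φ̇ = r ω cosθ.
L cosφ = √(L² − r² sin²θ) = 0.04239 m.
|ω_rod| = r ω |cosθ| / √(L² − r² sin²θ) = 0.013·282.6·0.73373/0.04239 = 63.6 rad/s.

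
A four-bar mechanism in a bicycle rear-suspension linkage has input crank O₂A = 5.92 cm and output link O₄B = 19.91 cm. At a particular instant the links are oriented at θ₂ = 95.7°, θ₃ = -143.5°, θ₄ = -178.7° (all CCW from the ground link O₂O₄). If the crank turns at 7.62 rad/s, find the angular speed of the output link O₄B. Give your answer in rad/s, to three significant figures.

ω₂ = 7.62 rad/s
Differentiating the loop-closure r₂e^{iθ₂}+r₃e^{iθ₃}=r₁+r₄e^{iθ₄} gives r₂ω₂e^{iθ₂}+r₃ω₃e^{iθ₃}=r₄ω₄e^{iθ₄}.
Eliminating the other unknown: ω₄ = r₂ω₂ sin(θ₂−θ₃) / [r₄ sin(θ₄−θ₃)].
Numerator sine = -0.85896; denominator sine = -0.57643.
Result = 0.0592·7.62·(-0.85896) / (0.1991·(-0.57643)) = +3.3762 rad/s; magnitude 3.3762 rad/s.

3.38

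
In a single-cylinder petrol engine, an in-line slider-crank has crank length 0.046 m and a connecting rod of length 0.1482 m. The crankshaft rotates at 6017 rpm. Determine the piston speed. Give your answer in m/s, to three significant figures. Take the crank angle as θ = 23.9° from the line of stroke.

ω = 2π·6017/60 = 630.1 rad/s
For an in-line slider-crank, x = r cosθ + √(L² − r² sin²θ), so v = −rω sinθ·[1 + r cosθ/√(L² − r² sin²θ)].
With r = 0.046 m, L = 0.1482 m, θ = 23.9°: √(L² − r² sin²θ) = 0.14702 m.
v = −0.046·630.1·0.40514·[1 + 0.046·0.91425/0.14702] = -15.102 m/s.
|v| = 15.102 m/s.

15.1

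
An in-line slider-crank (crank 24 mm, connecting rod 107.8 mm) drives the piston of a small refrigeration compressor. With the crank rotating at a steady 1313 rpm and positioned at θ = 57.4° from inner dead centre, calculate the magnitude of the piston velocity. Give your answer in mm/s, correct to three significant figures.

3120

ω = 2π·1313/60 = 137.5 rad/s
For an in-line slider-crank, x = r cosθ + √(L² − r² sin²θ), so v = −rω sinθ·[1 + r cosθ/√(L² − r² sin²θ)].
With r = 0.024 m, L = 0.1078 m, θ = 57.4°: √(L² − r² sin²θ) = 0.10589 m.
v = −0.024·137.5·0.84245·[1 + 0.024·0.53877/0.10589] = -3.1195 m/s.
|v| = 3.1195 m/s = 3119.5 mm/s.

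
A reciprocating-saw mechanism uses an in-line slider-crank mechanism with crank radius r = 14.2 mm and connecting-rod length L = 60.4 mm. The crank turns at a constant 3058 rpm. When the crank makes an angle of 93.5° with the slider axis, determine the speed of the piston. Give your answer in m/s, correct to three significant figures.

ω = 2π·3058/60 = 320.2 rad/s
For an in-line slider-crank, x = r cosθ + √(L² − r² sin²θ), so v = −rω sinθ·[1 + r cosθ/√(L² − r² sin²θ)].
With r = 0.0142 m, L = 0.0604 m, θ = 93.5°: √(L² − r² sin²θ) = 0.058713 m.
v = −0.0142·320.2·0.99813·[1 + 0.0142·-0.06105/0.058713] = -4.4718 m/s.
|v| = 4.4718 m/s.

4.47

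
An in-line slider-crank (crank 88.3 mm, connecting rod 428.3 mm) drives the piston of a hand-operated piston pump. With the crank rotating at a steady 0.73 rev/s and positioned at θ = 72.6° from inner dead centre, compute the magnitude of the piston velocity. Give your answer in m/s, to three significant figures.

0.411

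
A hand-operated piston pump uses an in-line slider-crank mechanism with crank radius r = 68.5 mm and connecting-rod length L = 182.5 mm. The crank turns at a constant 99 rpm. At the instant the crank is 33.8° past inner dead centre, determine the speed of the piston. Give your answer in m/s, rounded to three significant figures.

0.521

ω = 2π·99/60 = 10.37 rad/s
For an in-line slider-crank, x = r cosθ + √(L² − r² sin²θ), so v = −rω sinθ·[1 + r cosθ/√(L² − r² sin²θ)].
With r = 0.0685 m, L = 0.1825 m, θ = 33.8°: √(L² − r² sin²θ) = 0.17848 m.
v = −0.0685·10.37·0.55630·[1 + 0.0685·0.83098/0.17848] = -0.52105 m/s.
|v| = 0.52105 m/s.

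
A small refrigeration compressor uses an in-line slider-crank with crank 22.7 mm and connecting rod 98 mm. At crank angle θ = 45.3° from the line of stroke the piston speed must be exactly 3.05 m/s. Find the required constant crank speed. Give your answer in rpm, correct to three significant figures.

For an in-line slider-crank, |v_piston| = rω|sinθ|·[1 + r cosθ/√(L² − r² sin²θ)].
With r = 0.0227 m, L = 0.098 m, θ = 45.3°: the bracketed kinematic factor |dx/dθ| = 0.0188 m.
ω = v/|dx/dθ| = 3.05/0.0188 = 162.23 rad/s.
N = 60ω/(2π) = 1549.2 rpm.

1550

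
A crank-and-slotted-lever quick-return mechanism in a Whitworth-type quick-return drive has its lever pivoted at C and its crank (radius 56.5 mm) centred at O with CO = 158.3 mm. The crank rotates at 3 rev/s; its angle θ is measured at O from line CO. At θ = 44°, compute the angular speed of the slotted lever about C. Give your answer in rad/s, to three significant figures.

4.41

ω = 18.85 rad/s (from 3 rev/s).
Crank pin A relative to C: A = (d + r cosθ, r sinθ); lever angle φ = atan2(r sinθ, d + r cosθ).
Differentiating tanφ: φ̇ = rω(d cosθ + r)/(d² + r² + 2dr cosθ).
d² + r² + 2dr cosθ = |CA|² = 0.0411186 m²;  d cosθ + r = +0.17037 m.
|ω_lever| = |0.0565·18.85·+0.17037| / 0.0411186 = 4.4127 rad/s.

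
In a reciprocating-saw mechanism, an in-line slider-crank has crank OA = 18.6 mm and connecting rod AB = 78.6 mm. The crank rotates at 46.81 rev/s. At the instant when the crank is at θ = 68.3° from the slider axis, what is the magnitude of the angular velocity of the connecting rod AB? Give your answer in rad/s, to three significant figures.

26.4

ω = 294.1 rad/s (converted from 46.81 rev/s).
The rod makes angle φ with the slider axis where L sinφ = r sinθ; differentiating, L cosφ·φ̇ = r ω cosθ.
L cosφ = √(L² − r² sin²θ) = 0.076677 m.
|ω_rod| = r ω |cosθ| / √(L² − r² sin²θ) = 0.0186·294.1·0.36975/0.076677 = 26.38 rad/s.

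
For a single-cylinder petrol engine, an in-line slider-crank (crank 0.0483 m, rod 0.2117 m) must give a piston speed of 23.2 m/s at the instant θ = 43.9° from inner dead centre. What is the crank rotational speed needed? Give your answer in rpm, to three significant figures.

For an in-line slider-crank, |v_piston| = rω|sinθ|·[1 + r cosθ/√(L² − r² sin²θ)].
With r = 0.0483 m, L = 0.2117 m, θ = 43.9°: the bracketed kinematic factor |dx/dθ| = 0.039067 m.
ω = v/|dx/dθ| = 23.2/0.039067 = 593.85 rad/s.
N = 60ω/(2π) = 5670.8 rpm.

5670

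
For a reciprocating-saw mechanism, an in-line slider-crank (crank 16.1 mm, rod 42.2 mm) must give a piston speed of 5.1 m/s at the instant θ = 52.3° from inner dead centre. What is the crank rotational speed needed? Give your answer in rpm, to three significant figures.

For an in-line slider-crank, |v_piston| = rω|sinθ|·[1 + r cosθ/√(L² − r² sin²θ)].
With r = 0.0161 m, L = 0.0422 m, θ = 52.3°: the bracketed kinematic factor |dx/dθ| = 0.015856 m.
ω = v/|dx/dθ| = 5.1/0.015856 = 321.64 rad/s.
N = 60ω/(2π) = 3071.5 rpm.

3070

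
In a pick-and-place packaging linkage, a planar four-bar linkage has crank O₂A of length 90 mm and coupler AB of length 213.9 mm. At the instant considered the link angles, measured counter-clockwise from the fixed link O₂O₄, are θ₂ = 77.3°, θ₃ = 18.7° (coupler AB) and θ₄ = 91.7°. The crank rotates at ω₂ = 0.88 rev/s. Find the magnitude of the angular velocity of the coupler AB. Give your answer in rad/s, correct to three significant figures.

ω₂ = 5.529 rad/s (from 0.88 rev/s).
Differentiating the loop-closure r₂e^{iθ₂}+r₃e^{iθ₃}=r₁+r₄e^{iθ₄} gives r₂ω₂e^{iθ₂}+r₃ω₃e^{iθ₃}=r₄ω₄e^{iθ₄}.
Eliminating the other unknown: ω₃ = r₂ω₂ sin(θ₄−θ₂) / [r₃ sin(θ₃−θ₄)].
Numerator sine = +0.24869; denominator sine = -0.95630.
Result = 0.09·5.529·(+0.24869) / (0.2139·(-0.95630)) = -0.605 rad/s; magnitude 0.605 rad/s.

0.605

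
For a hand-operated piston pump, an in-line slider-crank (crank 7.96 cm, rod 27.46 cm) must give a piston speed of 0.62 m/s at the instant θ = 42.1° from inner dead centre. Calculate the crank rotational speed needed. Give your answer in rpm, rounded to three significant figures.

91.0

For an in-line slider-crank, |v_piston| = rω|sinθ|·[1 + r cosθ/√(L² − r² sin²θ)].
With r = 0.0796 m, L = 0.2746 m, θ = 42.1°: the bracketed kinematic factor |dx/dθ| = 0.065067 m.
ω = v/|dx/dθ| = 0.62/0.065067 = 9.5286 rad/s.
N = 60ω/(2π) = 90.992 rpm.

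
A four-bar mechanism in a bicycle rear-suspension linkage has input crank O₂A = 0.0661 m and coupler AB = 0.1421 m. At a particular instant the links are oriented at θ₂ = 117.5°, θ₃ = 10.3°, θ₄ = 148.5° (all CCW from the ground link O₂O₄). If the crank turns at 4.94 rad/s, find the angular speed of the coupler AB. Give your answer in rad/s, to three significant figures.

1.78

ω₂ = 4.94 rad/s
Differentiating the loop-closure r₂e^{iθ₂}+r₃e^{iθ₃}=r₁+r₄e^{iθ₄} gives r₂ω₂e^{iθ₂}+r₃ω₃e^{iθ₃}=r₄ω₄e^{iθ₄}.
Eliminating the other unknown: ω₃ = r₂ω₂ sin(θ₄−θ₂) / [r₃ sin(θ₃−θ₄)].
Numerator sine = +0.51504; denominator sine = -0.66653.
Result = 0.0661·4.94·(+0.51504) / (0.1421·(-0.66653)) = -1.7756 rad/s; magnitude 1.7756 rad/s.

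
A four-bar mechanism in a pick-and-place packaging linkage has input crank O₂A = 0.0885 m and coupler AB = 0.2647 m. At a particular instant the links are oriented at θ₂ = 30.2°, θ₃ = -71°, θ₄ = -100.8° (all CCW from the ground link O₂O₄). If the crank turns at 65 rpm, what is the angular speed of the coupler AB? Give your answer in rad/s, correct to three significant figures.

ω₂ = 6.807 rad/s (from 65 rpm).
Differentiating the loop-closure r₂e^{iθ₂}+r₃e^{iθ₃}=r₁+r₄e^{iθ₄} gives r₂ω₂e^{iθ₂}+r₃ω₃e^{iθ₃}=r₄ω₄e^{iθ₄}.
Eliminating the other unknown: ω₃ = r₂ω₂ sin(θ₄−θ₂) / [r₃ sin(θ₃−θ₄)].
Numerator sine = -0.75471; denominator sine = +0.49697.
Result = 0.0885·6.807·(-0.75471) / (0.2647·(+0.49697)) = -3.456 rad/s; magnitude 3.456 rad/s.

3.46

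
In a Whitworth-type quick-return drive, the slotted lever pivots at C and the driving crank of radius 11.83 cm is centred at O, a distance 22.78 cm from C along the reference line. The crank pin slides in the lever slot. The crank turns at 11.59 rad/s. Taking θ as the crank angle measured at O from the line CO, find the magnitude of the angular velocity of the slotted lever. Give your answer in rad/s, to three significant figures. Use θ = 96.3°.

2.13

ω = 11.59 rad/s
Crank pin A relative to C: A = (d + r cosθ, r sinθ); lever angle φ = atan2(r sinθ, d + r cosθ).
Differentiating tanφ: φ̇ = rω(d cosθ + r)/(d² + r² + 2dr cosθ).
d² + r² + 2dr cosθ = |CA|² = 0.0599733 m²;  d cosθ + r = +0.093303 m.
|ω_lever| = |0.1183·11.59·+0.093303| / 0.0599733 = 2.1331 rad/s.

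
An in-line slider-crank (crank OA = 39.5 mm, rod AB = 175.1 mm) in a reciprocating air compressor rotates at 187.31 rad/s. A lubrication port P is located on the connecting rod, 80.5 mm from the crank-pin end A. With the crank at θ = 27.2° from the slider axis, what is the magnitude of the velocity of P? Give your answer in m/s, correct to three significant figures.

ω = 187.3 rad/s.  Crank-pin speed |V_A| = rω = 7.3987 m/s, perpendicular to OA.
Rod angle: sinφ = −(r/L) sinθ ⇒ φ = -5.919°; ω_rod = −rω cosθ/√(L²−r²sin²θ) = -37.783 rad/s.
V_P = V_A + ω_rod × AP, with AP = 0.0805 m along the rod.
Components: V_Px = −rω sinθ − a·ω_rod·sinφ = -3.6956 m/s;  V_Py = rω cosθ + a·ω_rod·cosφ = +3.5552 m/s.
|V_P| = √(V_Px² + V_Py²) = 5.1281 m/s.

5.13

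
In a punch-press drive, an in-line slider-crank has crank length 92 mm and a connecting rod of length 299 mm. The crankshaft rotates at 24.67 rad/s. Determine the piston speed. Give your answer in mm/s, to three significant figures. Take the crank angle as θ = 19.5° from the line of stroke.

979

ω = 24.67 rad/s
For an in-line slider-crank, x = r cosθ + √(L² − r² sin²θ), so v = −rω sinθ·[1 + r cosθ/√(L² − r² sin²θ)].
With r = 0.092 m, L = 0.299 m, θ = 19.5°: √(L² − r² sin²θ) = 0.29742 m.
v = −0.092·24.67·0.33381·[1 + 0.092·0.94264/0.29742] = -0.97853 m/s.
|v| = 0.97853 m/s = 978.53 mm/s.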